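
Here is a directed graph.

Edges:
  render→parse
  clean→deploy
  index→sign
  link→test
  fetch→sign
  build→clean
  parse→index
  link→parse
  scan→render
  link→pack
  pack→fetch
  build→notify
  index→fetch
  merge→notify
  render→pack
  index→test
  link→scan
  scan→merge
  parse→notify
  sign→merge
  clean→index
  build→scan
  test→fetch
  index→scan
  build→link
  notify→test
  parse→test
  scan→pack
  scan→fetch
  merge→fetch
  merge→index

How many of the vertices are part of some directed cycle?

A vertex is on a directed cycle iff it belongs to a strongly connected component of size ≥ 2 (or has a self-loop).
The vertices on cycles are {pack, scan, sign, test, fetch, index, merge, parse, notify, render} — 10 in total.

10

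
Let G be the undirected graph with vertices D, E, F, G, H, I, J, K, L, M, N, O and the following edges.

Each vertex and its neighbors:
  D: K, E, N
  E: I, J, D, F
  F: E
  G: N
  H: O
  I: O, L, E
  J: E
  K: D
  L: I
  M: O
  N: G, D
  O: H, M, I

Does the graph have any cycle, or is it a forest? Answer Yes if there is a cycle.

No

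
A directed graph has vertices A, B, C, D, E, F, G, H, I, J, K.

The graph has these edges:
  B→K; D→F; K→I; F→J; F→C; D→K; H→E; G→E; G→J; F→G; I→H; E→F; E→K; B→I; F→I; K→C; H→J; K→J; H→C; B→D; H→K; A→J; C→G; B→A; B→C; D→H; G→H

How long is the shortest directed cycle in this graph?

3

For each vertex v, BFS finds the shortest path from v back to v.
The shortest such closed walk is H → K → I → H, length 3.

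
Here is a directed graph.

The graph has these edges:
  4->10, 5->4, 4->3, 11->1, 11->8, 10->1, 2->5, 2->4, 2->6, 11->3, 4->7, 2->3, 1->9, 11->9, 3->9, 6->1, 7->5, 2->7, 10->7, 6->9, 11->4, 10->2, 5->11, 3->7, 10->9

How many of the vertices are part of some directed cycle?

7

A vertex is on a directed cycle iff it belongs to a strongly connected component of size ≥ 2 (or has a self-loop).
The vertices on cycles are {2, 3, 4, 5, 7, 10, 11} — 7 in total.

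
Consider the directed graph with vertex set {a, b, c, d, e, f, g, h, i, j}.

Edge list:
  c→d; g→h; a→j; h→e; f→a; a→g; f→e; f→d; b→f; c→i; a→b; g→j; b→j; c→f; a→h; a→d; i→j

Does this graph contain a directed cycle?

Yes

DFS with white/gray/black marking, starting from j:
j gray
j black
a gray
  d gray
  d black
  h gray
    e gray
    e black
  h black
  b gray
    b→j: j black — skip
    f gray
      f→a: a is gray → back edge
Back edge found, so a cycle exists: a → b → f → a.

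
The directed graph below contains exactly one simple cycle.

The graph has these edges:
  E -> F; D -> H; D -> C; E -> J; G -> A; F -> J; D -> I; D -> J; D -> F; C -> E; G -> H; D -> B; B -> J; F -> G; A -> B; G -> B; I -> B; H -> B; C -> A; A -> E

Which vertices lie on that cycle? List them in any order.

A, E, F, G

DFS with gray/black marking from F:
F gray
  G gray
    H gray
      B gray
        J gray
        J black
      B black
    H black
    A gray
      E gray
        E→F: F is gray → back edge
Back edge closes the cycle F → G → A → E → F; its vertices are {A, E, F, G}.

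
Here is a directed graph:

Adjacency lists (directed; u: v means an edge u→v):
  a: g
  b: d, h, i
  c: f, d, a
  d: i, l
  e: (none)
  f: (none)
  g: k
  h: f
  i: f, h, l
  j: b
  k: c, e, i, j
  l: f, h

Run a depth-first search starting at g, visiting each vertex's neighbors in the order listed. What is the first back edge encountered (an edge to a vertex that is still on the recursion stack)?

DFS from g (visiting each vertex's neighbors in the order listed); mark gray on enter, black on exit:
g gray
  k gray
    c gray
      f gray
      f black
      d gray
        i gray
          i→f: f black — skip
          h gray
            h→f: f black — skip
          h black
          l gray
            l→f: f black — skip
            l→h: h black — skip
          l black
        i black
        d→l: l black — skip
      d black
      a gray
        a→g: g is gray → back edge
First back edge: a → g.

a->g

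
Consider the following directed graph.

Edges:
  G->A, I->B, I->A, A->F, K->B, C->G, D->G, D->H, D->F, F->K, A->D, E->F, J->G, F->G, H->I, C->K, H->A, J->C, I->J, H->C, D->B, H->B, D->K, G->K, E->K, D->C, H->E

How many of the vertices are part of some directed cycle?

9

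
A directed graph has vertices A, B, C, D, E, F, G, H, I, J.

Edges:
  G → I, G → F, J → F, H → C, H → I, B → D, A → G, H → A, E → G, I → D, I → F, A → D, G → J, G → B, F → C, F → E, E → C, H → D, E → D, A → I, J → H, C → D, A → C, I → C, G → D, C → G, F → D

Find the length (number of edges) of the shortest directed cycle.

For each vertex v, BFS finds the shortest path from v back to v.
The shortest such closed walk is G → F → C → G, length 3.

3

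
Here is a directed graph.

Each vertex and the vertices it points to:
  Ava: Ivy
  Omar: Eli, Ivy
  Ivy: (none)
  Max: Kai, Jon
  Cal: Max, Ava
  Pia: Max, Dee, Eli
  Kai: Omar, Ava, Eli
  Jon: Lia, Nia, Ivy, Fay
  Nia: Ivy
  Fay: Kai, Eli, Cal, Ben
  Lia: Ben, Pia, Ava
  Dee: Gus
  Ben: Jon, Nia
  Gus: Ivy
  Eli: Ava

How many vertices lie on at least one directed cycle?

7

A vertex is on a directed cycle iff it belongs to a strongly connected component of size ≥ 2 (or has a self-loop).
The vertices on cycles are {Ben, Cal, Fay, Jon, Lia, Max, Pia} — 7 in total.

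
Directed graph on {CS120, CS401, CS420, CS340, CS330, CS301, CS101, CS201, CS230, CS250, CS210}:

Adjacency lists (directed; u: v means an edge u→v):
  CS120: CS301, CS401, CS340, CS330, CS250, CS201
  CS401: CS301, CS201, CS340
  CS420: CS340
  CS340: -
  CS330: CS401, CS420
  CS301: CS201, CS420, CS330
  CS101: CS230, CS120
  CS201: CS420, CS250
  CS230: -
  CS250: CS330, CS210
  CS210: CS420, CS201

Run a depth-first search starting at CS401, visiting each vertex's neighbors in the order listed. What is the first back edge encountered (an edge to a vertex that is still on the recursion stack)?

CS330→CS401

DFS from CS401 (visiting each vertex's neighbors in the order listed); mark gray on enter, black on exit:
CS401 gray
  CS301 gray
    CS201 gray
      CS420 gray
        CS340 gray
        CS340 black
      CS420 black
      CS250 gray
        CS330 gray
          CS330→CS401: CS401 is gray → back edge
First back edge: CS330 → CS401.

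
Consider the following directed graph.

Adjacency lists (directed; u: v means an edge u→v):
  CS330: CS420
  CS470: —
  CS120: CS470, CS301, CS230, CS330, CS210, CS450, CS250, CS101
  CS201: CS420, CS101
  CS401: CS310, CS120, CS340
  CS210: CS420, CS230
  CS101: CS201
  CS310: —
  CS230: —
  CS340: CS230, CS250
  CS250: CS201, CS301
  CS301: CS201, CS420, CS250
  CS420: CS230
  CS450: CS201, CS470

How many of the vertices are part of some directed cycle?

A vertex is on a directed cycle iff it belongs to a strongly connected component of size ≥ 2 (or has a self-loop).
The vertices on cycles are {CS101, CS201, CS250, CS301} — 4 in total.

4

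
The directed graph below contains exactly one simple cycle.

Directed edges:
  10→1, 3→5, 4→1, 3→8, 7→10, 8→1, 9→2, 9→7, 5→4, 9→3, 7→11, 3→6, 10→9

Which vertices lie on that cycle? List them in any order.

DFS with gray/black marking from 9:
9 gray
  7 gray
    11 gray
    11 black
    10 gray
      10→9: 9 is gray → back edge
Back edge closes the cycle 9 → 7 → 10 → 9; its vertices are {7, 9, 10}.

7, 9, 10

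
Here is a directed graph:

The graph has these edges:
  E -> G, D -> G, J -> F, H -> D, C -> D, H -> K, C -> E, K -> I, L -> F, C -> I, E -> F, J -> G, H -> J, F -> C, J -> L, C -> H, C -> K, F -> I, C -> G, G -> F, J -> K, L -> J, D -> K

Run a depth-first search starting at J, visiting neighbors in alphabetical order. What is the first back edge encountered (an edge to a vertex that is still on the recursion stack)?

DFS from J (visiting neighbors in alphabetical order); mark gray on enter, black on exit:
J gray
  F gray
    C gray
      D gray
        G gray
          G→F: F is gray → back edge
First back edge: G → F.

G->F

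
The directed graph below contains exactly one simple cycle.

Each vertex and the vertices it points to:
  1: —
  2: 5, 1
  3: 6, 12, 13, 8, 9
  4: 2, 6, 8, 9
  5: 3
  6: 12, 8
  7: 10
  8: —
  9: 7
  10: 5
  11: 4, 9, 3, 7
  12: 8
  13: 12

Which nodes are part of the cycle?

DFS with gray/black marking from 3:
3 gray
  6 gray
    12 gray
      8 gray
      8 black
    12 black
    6→8: 8 black — skip
  6 black
  3→12: 12 black — skip
  13 gray
    13→12: 12 black — skip
  13 black
  3→8: 8 black — skip
  9 gray
    7 gray
      10 gray
        5 gray
          5→3: 3 is gray → back edge
Back edge closes the cycle 3 → 9 → 7 → 10 → 5 → 3; its vertices are {3, 5, 7, 9, 10}.

3, 5, 7, 9, 10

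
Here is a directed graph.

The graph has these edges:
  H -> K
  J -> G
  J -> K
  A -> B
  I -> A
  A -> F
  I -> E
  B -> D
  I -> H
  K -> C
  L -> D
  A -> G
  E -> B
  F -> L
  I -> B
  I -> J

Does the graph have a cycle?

DFS with white/gray/black marking, starting from G:
G gray
G black
A gray
  F gray
    L gray
      D gray
      D black
    L black
  F black
  B gray
    B→D: D black — skip
  B black
  A→G: G black — skip
A black
C gray
C black
E gray
  E→B: B black — skip
E black
H gray
  K gray
    K→C: C black — skip
  K black
H black
I gray
  I→B: B black — skip
  J gray
    J→K: K black — skip
    J→G: G black — skip
  J black
  I→H: H black — skip
  I→A: A black — skip
  I→E: E black — skip
I black
Every edge goes to a white or black vertex — no back edge, so the graph is acyclic.

No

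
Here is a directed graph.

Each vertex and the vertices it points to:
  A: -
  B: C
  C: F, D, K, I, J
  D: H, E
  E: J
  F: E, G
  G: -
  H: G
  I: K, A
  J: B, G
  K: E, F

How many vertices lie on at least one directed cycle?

8

A vertex is on a directed cycle iff it belongs to a strongly connected component of size ≥ 2 (or has a self-loop).
The vertices on cycles are {B, C, D, E, F, I, J, K} — 8 in total.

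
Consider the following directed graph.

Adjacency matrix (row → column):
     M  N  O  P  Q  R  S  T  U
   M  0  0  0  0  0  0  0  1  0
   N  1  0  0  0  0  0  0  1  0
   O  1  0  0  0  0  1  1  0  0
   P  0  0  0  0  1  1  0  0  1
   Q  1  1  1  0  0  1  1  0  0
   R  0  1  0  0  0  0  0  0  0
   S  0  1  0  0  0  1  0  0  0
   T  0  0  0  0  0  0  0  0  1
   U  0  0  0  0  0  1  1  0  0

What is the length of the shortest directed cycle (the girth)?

4

For each vertex v, BFS finds the shortest path from v back to v.
The shortest such closed walk is U → R → N → T → U, length 4.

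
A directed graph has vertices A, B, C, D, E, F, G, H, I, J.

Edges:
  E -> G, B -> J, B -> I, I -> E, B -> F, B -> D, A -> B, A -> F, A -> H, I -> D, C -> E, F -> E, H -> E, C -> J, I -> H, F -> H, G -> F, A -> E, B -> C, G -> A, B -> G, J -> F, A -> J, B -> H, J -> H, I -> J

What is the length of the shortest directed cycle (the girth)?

For each vertex v, BFS finds the shortest path from v back to v.
The shortest such closed walk is B → G → A → B, length 3.

3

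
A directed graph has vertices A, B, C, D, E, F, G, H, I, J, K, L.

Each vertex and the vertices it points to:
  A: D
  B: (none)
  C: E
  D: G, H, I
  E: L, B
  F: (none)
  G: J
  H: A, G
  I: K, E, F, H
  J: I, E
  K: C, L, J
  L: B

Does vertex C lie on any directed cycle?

C lies on a cycle iff there is a path from C back to itself.
Exploring from C, it never reaches itself; equivalently, its strongly connected component is a singleton.

No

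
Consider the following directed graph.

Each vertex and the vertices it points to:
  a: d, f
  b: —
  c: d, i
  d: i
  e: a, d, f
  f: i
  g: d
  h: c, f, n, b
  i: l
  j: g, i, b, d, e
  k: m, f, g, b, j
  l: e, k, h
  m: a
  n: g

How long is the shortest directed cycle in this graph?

For each vertex v, BFS finds the shortest path from v back to v.
The shortest such closed walk is l → k → j → i → l, length 4.

4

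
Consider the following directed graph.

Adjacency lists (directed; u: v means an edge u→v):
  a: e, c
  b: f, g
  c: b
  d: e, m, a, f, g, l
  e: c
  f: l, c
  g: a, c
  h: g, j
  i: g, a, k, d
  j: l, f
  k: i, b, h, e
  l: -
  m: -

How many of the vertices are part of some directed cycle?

8

A vertex is on a directed cycle iff it belongs to a strongly connected component of size ≥ 2 (or has a self-loop).
The vertices on cycles are {a, b, c, e, f, g, i, k} — 8 in total.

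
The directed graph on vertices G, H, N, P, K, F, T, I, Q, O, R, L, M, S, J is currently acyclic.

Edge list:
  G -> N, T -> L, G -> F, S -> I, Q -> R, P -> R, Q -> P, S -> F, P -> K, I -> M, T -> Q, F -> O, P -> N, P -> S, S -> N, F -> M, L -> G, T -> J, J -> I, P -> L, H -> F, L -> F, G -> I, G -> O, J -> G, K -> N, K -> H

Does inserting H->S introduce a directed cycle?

Adding H→S creates a cycle iff S can already reach H.
Explore from S: no path reaches H. The graph stays acyclic.

No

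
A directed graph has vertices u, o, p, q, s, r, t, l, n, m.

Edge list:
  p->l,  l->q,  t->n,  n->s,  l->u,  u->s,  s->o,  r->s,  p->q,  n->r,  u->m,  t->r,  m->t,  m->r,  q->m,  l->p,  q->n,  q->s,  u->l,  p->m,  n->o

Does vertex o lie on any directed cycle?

No

o lies on a cycle iff there is a path from o back to itself.
Exploring from o, it never reaches itself; equivalently, its strongly connected component is a singleton.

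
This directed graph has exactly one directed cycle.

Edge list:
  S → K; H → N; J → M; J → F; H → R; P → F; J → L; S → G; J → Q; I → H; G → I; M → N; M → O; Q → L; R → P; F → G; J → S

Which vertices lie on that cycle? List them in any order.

DFS with gray/black marking from F:
F gray
  G gray
    I gray
      H gray
        R gray
          P gray
            P→F: F is gray → back edge
Back edge closes the cycle F → G → I → H → R → P → F; its vertices are {F, G, H, I, P, R}.

F, G, H, I, P, R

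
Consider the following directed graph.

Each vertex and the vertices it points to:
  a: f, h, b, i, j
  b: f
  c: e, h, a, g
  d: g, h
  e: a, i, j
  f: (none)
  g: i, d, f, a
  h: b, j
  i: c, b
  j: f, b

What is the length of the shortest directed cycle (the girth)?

2

For each vertex v, BFS finds the shortest path from v back to v.
The shortest such closed walk is g → d → g, length 2.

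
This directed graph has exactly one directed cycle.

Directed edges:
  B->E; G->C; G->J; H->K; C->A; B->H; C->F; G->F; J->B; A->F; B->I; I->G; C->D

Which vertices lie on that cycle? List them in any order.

B, G, I, J

DFS with gray/black marking from G:
G gray
  J gray
    B gray
      H gray
        K gray
        K black
      H black
      I gray
        I→G: G is gray → back edge
Back edge closes the cycle G → J → B → I → G; its vertices are {B, G, I, J}.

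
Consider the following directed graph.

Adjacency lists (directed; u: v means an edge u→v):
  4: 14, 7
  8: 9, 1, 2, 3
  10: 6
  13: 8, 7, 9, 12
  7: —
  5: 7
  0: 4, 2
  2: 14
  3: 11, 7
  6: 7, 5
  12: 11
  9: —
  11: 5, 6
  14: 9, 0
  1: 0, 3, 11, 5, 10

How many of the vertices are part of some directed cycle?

4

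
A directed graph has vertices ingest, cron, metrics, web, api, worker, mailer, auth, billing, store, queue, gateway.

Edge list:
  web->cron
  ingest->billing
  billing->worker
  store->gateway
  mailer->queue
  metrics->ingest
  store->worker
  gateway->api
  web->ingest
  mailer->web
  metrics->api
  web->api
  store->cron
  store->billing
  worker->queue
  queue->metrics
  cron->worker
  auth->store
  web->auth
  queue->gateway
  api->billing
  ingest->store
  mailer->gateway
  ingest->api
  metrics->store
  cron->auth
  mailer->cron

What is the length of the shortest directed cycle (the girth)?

For each vertex v, BFS finds the shortest path from v back to v.
The shortest such closed walk is cron → auth → store → cron, length 3.

3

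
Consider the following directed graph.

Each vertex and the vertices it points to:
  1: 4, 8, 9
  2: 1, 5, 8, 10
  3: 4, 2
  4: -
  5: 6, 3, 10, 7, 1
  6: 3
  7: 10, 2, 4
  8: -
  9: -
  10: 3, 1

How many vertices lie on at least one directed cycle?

A vertex is on a directed cycle iff it belongs to a strongly connected component of size ≥ 2 (or has a self-loop).
The vertices on cycles are {2, 3, 5, 6, 7, 10} — 6 in total.

6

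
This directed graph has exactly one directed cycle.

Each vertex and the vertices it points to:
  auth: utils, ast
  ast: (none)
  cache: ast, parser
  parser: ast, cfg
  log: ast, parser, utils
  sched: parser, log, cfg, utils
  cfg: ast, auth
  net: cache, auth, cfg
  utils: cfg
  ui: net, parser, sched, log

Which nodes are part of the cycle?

DFS with gray/black marking from auth:
auth gray
  utils gray
    cfg gray
      ast gray
      ast black
      cfg→auth: auth is gray → back edge
Back edge closes the cycle auth → utils → cfg → auth; its vertices are {cfg, auth, utils}.

cfg, auth, utils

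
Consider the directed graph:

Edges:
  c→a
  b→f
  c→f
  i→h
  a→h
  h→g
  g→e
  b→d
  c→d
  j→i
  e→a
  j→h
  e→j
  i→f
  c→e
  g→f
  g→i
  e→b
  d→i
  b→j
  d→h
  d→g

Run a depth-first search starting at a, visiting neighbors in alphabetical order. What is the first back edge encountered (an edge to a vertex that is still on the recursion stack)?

DFS from a (visiting neighbors in alphabetical order); mark gray on enter, black on exit:
a gray
  h gray
    g gray
      e gray
        e→a: a is gray → back edge
First back edge: e → a.

e->a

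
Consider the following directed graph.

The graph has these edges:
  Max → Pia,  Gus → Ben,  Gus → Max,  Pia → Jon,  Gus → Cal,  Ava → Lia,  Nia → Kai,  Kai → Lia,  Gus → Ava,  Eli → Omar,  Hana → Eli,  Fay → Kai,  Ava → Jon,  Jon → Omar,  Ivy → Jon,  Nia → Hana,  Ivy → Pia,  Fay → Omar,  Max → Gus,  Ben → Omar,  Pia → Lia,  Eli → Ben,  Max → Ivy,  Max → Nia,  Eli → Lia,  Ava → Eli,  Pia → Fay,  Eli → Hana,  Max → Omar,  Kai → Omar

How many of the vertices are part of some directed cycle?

A vertex is on a directed cycle iff it belongs to a strongly connected component of size ≥ 2 (or has a self-loop).
The vertices on cycles are {Eli, Gus, Max, Hana} — 4 in total.

4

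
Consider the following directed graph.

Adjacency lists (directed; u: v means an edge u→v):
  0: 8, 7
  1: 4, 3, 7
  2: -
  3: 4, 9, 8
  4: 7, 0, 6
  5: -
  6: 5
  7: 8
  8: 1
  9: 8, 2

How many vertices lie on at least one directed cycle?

A vertex is on a directed cycle iff it belongs to a strongly connected component of size ≥ 2 (or has a self-loop).
The vertices on cycles are {0, 1, 3, 4, 7, 8, 9} — 7 in total.

7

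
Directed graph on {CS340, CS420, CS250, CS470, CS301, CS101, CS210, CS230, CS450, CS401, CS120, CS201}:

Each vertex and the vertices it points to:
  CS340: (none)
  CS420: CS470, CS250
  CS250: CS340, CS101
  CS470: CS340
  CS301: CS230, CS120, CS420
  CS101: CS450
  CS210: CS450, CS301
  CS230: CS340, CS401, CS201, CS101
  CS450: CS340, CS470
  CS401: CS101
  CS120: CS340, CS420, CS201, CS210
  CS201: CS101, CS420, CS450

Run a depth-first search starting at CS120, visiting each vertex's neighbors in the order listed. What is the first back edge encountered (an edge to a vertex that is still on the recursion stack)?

CS301→CS120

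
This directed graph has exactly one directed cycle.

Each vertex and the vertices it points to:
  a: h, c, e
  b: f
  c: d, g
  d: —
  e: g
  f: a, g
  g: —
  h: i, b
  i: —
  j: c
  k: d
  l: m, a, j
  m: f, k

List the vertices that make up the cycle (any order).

a, b, f, h

DFS with gray/black marking from a:
a gray
  h gray
    i gray
    i black
    b gray
      f gray
        f→a: a is gray → back edge
Back edge closes the cycle a → h → b → f → a; its vertices are {a, b, f, h}.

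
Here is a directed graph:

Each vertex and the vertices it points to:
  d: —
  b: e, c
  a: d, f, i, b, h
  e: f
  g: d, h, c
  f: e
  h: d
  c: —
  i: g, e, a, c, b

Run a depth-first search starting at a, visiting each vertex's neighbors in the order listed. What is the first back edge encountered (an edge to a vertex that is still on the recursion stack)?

DFS from a (visiting each vertex's neighbors in the order listed); mark gray on enter, black on exit:
a gray
  d gray
  d black
  f gray
    e gray
      e→f: f is gray → back edge
First back edge: e → f.

e→f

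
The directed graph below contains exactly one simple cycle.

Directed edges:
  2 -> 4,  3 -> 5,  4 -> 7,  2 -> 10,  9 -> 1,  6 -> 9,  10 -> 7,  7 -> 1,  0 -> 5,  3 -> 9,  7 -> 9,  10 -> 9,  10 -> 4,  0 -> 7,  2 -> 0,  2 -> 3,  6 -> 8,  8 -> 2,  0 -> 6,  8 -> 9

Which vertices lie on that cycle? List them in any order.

0, 2, 6, 8

DFS with gray/black marking from 2:
2 gray
  3 gray
    5 gray
    5 black
    9 gray
      1 gray
      1 black
    9 black
  3 black
  0 gray
    6 gray
      8 gray
        8→9: 9 black — skip
        8→2: 2 is gray → back edge
Back edge closes the cycle 2 → 0 → 6 → 8 → 2; its vertices are {0, 2, 6, 8}.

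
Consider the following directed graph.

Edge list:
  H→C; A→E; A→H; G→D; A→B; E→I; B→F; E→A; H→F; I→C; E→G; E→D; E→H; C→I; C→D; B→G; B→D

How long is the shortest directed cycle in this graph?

For each vertex v, BFS finds the shortest path from v back to v.
The shortest such closed walk is A → E → A, length 2.

2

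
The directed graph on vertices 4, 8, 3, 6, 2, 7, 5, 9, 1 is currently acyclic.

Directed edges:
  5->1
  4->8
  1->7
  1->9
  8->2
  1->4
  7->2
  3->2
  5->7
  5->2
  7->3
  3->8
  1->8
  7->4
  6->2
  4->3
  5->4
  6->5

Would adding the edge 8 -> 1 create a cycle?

Adding 8→1 creates a cycle iff 1 can already reach 8.
Path from 1: 1 → 8.
So 1 → … → 8 → 1 is a cycle.

Yes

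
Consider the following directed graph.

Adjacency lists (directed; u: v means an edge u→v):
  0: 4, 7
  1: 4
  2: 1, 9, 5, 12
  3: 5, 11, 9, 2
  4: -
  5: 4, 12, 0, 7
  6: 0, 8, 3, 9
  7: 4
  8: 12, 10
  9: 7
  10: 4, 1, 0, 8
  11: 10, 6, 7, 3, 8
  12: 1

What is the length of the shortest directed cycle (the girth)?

For each vertex v, BFS finds the shortest path from v back to v.
The shortest such closed walk is 3 → 11 → 3, length 2.

2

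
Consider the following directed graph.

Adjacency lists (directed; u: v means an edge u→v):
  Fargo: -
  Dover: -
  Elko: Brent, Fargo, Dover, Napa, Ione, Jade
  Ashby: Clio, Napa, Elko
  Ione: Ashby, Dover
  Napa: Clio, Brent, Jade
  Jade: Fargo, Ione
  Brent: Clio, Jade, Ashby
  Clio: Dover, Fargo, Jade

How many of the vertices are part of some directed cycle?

A vertex is on a directed cycle iff it belongs to a strongly connected component of size ≥ 2 (or has a self-loop).
The vertices on cycles are {Clio, Elko, Ione, Jade, Napa, Ashby, Brent} — 7 in total.

7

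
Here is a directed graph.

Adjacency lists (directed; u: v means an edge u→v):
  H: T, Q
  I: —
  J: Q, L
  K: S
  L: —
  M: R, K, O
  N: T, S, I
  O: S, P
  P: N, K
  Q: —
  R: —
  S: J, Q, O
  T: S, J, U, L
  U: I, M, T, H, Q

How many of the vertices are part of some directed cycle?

9

A vertex is on a directed cycle iff it belongs to a strongly connected component of size ≥ 2 (or has a self-loop).
The vertices on cycles are {H, K, M, N, O, P, S, T, U} — 9 in total.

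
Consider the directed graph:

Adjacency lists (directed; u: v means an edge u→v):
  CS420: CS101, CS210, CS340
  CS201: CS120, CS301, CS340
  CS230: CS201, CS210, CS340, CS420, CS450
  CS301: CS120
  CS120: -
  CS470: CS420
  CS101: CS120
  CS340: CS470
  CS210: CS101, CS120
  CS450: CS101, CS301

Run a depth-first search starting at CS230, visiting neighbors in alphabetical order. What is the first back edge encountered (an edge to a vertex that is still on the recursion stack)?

DFS from CS230 (visiting neighbors in alphabetical order); mark gray on enter, black on exit:
CS230 gray
  CS201 gray
    CS120 gray
    CS120 black
    CS301 gray
      CS301→CS120: CS120 black — skip
    CS301 black
    CS340 gray
      CS470 gray
        CS420 gray
          CS101 gray
            CS101→CS120: CS120 black — skip
          CS101 black
          CS210 gray
            CS210→CS101: CS101 black — skip
            CS210→CS120: CS120 black — skip
          CS210 black
          CS420→CS340: CS340 is gray → back edge
First back edge: CS420 → CS340.

CS420->CS340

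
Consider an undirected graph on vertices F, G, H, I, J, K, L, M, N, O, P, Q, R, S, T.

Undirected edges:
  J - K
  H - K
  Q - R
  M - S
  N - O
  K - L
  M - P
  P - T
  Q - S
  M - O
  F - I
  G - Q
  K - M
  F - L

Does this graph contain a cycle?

No

DFS, tracking each vertex's parent; an edge to a visited non-parent vertex closes a cycle.
Start from R:
visit R (parent –)
  visit Q (parent R)
    visit G (parent Q)
      G–Q: parent, skip
    visit S (parent Q)
      S–Q: parent, skip
      visit M (parent S)
        M–S: parent, skip
        visit O (parent M)
          O–M: parent, skip
          visit N (parent O)
            N–O: parent, skip
        visit P (parent M)
          visit T (parent P)
            T–P: parent, skip
          P–M: parent, skip
        visit K (parent M)
          visit J (parent K)
            J–K: parent, skip
          visit H (parent K)
            H–K: parent, skip
          K–M: parent, skip
          visit L (parent K)
            L–K: parent, skip
            visit F (parent L)
              F–L: parent, skip
              visit I (parent F)
                I–F: parent, skip
    Q–R: parent, skip
No non-parent visited neighbor found — the graph is a forest.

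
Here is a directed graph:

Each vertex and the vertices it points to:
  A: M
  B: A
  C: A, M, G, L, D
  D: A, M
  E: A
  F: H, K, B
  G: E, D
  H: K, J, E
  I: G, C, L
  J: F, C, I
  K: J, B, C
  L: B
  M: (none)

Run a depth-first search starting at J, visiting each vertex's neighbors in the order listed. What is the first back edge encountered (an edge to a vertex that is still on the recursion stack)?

DFS from J (visiting each vertex's neighbors in the order listed); mark gray on enter, black on exit:
J gray
  F gray
    H gray
      K gray
        K→J: J is gray → back edge
First back edge: K → J.

K→J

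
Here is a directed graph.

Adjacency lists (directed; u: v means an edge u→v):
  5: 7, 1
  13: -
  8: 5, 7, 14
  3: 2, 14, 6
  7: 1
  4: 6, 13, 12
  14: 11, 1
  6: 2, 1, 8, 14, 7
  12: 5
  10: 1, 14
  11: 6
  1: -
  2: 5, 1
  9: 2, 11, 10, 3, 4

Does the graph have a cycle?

Yes

DFS with white/gray/black marking, starting from 7:
7 gray
  1 gray
  1 black
7 black
5 gray
  5→7: 7 black — skip
  5→1: 1 black — skip
5 black
13 gray
13 black
8 gray
  8→5: 5 black — skip
  8→7: 7 black — skip
  14 gray
    11 gray
      6 gray
        2 gray
          2→5: 5 black — skip
          2→1: 1 black — skip
        2 black
        6→1: 1 black — skip
        6→8: 8 is gray → back edge
Back edge found, so a cycle exists: 8 → 14 → 11 → 6 → 8.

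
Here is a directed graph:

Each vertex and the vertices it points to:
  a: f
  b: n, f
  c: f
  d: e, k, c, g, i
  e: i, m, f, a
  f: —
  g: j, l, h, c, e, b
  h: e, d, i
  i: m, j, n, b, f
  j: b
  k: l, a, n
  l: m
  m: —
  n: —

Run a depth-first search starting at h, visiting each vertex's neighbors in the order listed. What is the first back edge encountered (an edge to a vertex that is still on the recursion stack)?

g->h

DFS from h (visiting each vertex's neighbors in the order listed); mark gray on enter, black on exit:
h gray
  e gray
    i gray
      m gray
      m black
      j gray
        b gray
          n gray
          n black
          f gray
          f black
        b black
      j black
      i→n: n black — skip
      i→b: b black — skip
      i→f: f black — skip
    i black
    e→m: m black — skip
    e→f: f black — skip
    a gray
      a→f: f black — skip
    a black
  e black
  d gray
    d→e: e black — skip
    k gray
      l gray
        l→m: m black — skip
      l black
      k→a: a black — skip
      k→n: n black — skip
    k black
    c gray
      c→f: f black — skip
    c black
    g gray
      g→j: j black — skip
      g→l: l black — skip
      g→h: h is gray → back edge
First back edge: g → h.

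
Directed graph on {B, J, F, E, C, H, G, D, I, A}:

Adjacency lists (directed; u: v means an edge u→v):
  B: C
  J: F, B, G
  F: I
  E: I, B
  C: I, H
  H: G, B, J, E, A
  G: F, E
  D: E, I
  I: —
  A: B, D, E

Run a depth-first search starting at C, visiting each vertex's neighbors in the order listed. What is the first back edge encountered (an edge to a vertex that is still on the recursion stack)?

B→C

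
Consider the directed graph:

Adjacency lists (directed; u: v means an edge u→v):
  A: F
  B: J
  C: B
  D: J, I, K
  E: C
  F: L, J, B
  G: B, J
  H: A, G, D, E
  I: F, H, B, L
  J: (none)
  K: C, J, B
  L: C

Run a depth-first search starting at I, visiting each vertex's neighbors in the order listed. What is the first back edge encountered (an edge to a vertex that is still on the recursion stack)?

D->I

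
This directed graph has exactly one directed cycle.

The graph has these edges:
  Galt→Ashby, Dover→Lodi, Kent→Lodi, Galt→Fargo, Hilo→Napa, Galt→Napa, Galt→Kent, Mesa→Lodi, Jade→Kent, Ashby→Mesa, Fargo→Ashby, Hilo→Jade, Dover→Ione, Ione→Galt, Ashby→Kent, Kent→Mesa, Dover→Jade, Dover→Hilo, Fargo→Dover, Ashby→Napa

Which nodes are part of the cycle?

DFS with gray/black marking from Dover:
Dover gray
  Hilo gray
    Napa gray
    Napa black
    Jade gray
      Kent gray
        Lodi gray
        Lodi black
        Mesa gray
          Mesa→Lodi: Lodi black — skip
        Mesa black
      Kent black
    Jade black
  Hilo black
  Ione gray
    Galt gray
      Galt→Kent: Kent black — skip
      Fargo gray
        Fargo→Dover: Dover is gray → back edge
Back edge closes the cycle Dover → Ione → Galt → Fargo → Dover; its vertices are {Galt, Ione, Dover, Fargo}.

Galt, Ione, Dover, Fargo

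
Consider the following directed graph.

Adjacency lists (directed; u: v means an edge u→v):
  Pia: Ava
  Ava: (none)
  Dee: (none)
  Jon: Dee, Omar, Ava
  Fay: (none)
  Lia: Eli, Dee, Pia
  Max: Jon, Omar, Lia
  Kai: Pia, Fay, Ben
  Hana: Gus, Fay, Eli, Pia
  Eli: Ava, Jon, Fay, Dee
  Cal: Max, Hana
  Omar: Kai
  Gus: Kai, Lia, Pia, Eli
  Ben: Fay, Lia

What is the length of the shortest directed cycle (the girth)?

6

For each vertex v, BFS finds the shortest path from v back to v.
The shortest such closed walk is Kai → Ben → Lia → Eli → Jon → Omar → Kai, length 6.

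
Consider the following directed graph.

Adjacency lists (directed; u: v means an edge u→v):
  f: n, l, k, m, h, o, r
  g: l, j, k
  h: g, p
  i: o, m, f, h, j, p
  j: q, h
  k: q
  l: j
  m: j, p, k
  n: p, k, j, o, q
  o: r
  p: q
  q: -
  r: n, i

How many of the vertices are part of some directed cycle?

A vertex is on a directed cycle iff it belongs to a strongly connected component of size ≥ 2 (or has a self-loop).
The vertices on cycles are {f, g, h, i, j, l, n, o, r} — 9 in total.

9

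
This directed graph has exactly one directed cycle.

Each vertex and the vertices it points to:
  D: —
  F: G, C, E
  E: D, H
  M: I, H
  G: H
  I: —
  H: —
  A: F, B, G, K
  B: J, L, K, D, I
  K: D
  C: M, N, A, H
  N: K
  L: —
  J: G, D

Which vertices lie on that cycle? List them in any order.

DFS with gray/black marking from A:
A gray
  F gray
    G gray
      H gray
      H black
    G black
    C gray
      M gray
        I gray
        I black
        M→H: H black — skip
      M black
      N gray
        K gray
          D gray
          D black
        K black
      N black
      C→A: A is gray → back edge
Back edge closes the cycle A → F → C → A; its vertices are {A, C, F}.

A, C, F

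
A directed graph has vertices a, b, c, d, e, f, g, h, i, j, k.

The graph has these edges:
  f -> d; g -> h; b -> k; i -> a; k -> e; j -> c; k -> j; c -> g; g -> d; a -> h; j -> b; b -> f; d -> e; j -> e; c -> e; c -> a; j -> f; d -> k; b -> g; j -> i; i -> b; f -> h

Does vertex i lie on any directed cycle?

i is on a cycle iff i can reach itself via ≥1 edge.
i → b → k → j → i — yes.

Yes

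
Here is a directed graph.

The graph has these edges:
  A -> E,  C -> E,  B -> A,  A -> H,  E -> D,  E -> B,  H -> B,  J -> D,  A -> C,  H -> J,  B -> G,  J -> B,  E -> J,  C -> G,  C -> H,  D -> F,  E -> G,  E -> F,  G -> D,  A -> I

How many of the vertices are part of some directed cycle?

A vertex is on a directed cycle iff it belongs to a strongly connected component of size ≥ 2 (or has a self-loop).
The vertices on cycles are {A, B, C, E, H, J} — 6 in total.

6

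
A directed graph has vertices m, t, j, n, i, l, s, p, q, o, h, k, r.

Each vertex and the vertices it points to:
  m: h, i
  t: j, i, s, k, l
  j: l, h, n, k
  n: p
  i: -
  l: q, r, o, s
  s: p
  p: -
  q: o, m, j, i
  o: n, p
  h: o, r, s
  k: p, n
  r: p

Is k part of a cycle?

No

k lies on a cycle iff there is a path from k back to itself.
Exploring from k, it never reaches itself; equivalently, its strongly connected component is a singleton.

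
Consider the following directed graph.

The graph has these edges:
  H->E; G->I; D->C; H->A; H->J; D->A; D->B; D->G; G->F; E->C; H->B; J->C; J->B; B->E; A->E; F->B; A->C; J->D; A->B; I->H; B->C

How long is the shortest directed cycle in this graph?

5

For each vertex v, BFS finds the shortest path from v back to v.
The shortest such closed walk is G → I → H → J → D → G, length 5.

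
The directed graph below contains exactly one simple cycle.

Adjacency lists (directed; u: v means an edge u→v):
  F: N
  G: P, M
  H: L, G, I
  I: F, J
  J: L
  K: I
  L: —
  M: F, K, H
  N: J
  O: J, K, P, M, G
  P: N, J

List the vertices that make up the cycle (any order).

G, H, M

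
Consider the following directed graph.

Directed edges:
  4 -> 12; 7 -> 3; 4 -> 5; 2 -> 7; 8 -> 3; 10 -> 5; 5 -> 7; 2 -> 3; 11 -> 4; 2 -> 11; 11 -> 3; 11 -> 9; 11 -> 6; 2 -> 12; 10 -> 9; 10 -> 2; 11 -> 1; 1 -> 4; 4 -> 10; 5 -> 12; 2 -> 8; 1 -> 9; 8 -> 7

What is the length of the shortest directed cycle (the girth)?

For each vertex v, BFS finds the shortest path from v back to v.
The shortest such closed walk is 11 → 4 → 10 → 2 → 11, length 4.

4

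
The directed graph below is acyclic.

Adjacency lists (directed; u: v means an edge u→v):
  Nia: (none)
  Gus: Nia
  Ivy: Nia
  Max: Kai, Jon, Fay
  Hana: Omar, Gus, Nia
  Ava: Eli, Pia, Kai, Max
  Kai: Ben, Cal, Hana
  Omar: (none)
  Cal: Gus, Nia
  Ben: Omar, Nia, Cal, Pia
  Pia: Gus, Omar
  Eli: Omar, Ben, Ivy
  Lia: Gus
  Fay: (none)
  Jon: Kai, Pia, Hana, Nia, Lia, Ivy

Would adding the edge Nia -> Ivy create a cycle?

Adding Nia→Ivy creates a cycle iff Ivy can already reach Nia.
Path from Ivy: Ivy → Nia.
So Ivy → … → Nia → Ivy is a cycle.

Yes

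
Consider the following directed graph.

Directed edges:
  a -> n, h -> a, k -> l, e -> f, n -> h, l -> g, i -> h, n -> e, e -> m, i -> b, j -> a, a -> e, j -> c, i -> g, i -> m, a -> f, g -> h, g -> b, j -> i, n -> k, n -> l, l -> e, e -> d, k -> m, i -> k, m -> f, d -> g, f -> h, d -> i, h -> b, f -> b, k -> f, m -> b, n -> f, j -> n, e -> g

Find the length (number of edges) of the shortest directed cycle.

3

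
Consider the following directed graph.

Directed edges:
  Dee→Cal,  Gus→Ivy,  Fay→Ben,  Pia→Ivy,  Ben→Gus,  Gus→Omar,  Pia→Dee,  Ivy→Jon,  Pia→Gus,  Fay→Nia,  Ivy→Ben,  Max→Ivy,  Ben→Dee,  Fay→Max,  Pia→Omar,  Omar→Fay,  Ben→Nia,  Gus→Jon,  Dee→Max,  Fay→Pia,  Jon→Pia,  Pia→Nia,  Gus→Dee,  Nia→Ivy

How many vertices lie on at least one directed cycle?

A vertex is on a directed cycle iff it belongs to a strongly connected component of size ≥ 2 (or has a self-loop).
The vertices on cycles are {Ben, Dee, Fay, Gus, Ivy, Jon, Max, Nia, Pia, Omar} — 10 in total.

10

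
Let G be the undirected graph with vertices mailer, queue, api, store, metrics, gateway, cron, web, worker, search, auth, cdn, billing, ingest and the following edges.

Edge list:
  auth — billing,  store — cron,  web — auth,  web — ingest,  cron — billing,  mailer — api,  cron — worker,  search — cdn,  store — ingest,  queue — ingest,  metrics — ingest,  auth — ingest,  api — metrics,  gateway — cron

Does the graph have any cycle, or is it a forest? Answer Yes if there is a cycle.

Yes

DFS, tracking each vertex's parent; an edge to a visited non-parent vertex closes a cycle.
Start from metrics:
visit metrics (parent –)
  visit api (parent metrics)
    visit mailer (parent api)
      mailer–api: parent, skip
    api–metrics: parent, skip
  visit ingest (parent metrics)
    ingest–metrics: parent, skip
    visit queue (parent ingest)
      queue–ingest: parent, skip
    visit store (parent ingest)
      store–ingest: parent, skip
      visit cron (parent store)
        visit worker (parent cron)
          worker–cron: parent, skip
        cron–store: parent, skip
        visit gateway (parent cron)
          gateway–cron: parent, skip
        visit billing (parent cron)
          billing–cron: parent, skip
          visit auth (parent billing)
            auth–billing: parent, skip
            visit web (parent auth)
              web–auth: parent, skip
              web–ingest: ingest visited and ≠ parent → cycle
Cycle: ingest – store – cron – billing – auth – web – ingest.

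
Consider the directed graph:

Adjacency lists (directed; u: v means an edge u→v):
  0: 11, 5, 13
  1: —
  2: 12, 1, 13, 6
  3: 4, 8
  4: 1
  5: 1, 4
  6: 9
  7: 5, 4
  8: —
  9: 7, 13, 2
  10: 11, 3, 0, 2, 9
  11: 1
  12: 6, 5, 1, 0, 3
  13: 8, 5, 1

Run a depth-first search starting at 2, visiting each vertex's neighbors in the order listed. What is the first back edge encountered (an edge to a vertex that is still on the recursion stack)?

9->2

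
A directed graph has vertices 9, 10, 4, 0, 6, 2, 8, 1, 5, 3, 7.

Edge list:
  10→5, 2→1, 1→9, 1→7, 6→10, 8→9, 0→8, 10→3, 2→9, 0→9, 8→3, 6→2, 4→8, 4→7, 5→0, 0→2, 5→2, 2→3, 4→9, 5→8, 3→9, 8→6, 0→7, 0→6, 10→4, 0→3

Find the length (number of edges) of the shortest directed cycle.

4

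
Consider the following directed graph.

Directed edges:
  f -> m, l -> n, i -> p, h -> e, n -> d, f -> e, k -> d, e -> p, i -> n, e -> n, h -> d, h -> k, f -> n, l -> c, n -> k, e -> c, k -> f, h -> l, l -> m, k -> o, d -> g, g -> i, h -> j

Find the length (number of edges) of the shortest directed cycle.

For each vertex v, BFS finds the shortest path from v back to v.
The shortest such closed walk is k → f → n → k, length 3.

3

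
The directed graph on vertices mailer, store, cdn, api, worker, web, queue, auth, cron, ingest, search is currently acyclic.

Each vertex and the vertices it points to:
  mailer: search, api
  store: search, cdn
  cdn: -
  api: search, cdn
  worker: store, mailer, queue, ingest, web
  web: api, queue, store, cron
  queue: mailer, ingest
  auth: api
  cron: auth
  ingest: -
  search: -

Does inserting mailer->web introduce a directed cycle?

Yes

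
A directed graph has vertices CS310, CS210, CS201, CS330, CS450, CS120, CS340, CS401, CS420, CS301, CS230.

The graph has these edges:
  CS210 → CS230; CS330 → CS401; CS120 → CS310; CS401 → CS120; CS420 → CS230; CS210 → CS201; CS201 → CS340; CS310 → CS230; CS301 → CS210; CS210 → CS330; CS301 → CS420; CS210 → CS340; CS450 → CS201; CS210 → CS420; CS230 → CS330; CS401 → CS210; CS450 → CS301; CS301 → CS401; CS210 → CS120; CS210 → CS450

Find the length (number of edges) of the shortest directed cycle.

For each vertex v, BFS finds the shortest path from v back to v.
The shortest such closed walk is CS301 → CS210 → CS450 → CS301, length 3.

3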